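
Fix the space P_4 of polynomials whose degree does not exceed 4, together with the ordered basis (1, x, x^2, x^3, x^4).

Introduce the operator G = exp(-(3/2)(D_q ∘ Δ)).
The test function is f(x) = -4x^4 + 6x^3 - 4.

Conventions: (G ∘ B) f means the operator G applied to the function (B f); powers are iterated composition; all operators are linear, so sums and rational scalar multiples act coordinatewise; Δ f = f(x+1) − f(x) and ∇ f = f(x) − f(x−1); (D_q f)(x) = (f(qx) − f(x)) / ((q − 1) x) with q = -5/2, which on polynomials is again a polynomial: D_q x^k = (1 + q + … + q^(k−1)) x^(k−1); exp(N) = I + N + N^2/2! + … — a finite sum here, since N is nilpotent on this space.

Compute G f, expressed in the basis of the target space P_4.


g(x) = -4x^4 + 6x^3 + 114x^2 - (27/2)x - 178

order-1 term: 114x^2 - (27/2)x - 3
order-2 term: -171
the series for exp(-(3/2)(D_q ∘ Δ)) f terminates at order 2
exp(-(3/2)(D_q ∘ Δ)) f = -4x^4 + 6x^3 + 114x^2 - (27/2)x - 178


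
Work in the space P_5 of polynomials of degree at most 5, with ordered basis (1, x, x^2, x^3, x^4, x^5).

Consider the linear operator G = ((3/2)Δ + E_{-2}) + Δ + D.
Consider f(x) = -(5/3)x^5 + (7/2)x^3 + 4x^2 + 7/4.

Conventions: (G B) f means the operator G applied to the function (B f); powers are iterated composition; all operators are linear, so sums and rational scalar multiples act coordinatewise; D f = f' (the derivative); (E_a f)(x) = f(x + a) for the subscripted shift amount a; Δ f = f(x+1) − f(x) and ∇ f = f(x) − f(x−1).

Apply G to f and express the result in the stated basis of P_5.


the result is g(x) = -(5/3)x^5 - (25/2)x^4 - (629/6)x^3 + (1337/12)x^2 - (887/12)x + 173/3

Δ f = -(25/3)x^4 - (50/3)x^3 - (37/6)x^2 + (61/6)x + 35/6
((3/2)Δ) f = -(25/2)x^4 - 25x^3 - (37/4)x^2 + (61/4)x + 35/4
E_{-2} f = -(5/3)x^5 + (50/3)x^4 - (379/6)x^3 + (349/3)x^2 - (322/3)x + 517/12
((3/2)Δ + E_{-2}) f = -(5/3)x^5 + (25/6)x^4 - (529/6)x^3 + (1285/12)x^2 - (1105/12)x + 311/6
Δ f = -(25/3)x^4 - (50/3)x^3 - (37/6)x^2 + (61/6)x + 35/6
D f = -(25/3)x^4 + (21/2)x^2 + 8x
(((3/2)Δ + E_{-2}) + Δ + D) f = -(5/3)x^5 - (25/2)x^4 - (629/6)x^3 + (1337/12)x^2 - (887/12)x + 173/3


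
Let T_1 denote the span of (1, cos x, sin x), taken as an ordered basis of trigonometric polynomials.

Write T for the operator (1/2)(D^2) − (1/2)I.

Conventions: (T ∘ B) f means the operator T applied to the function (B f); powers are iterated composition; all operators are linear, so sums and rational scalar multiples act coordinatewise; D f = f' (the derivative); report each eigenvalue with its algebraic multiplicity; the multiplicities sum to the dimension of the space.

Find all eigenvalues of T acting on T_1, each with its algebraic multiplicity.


λ = -1 (multiplicity 2), λ = -1/2 (multiplicity 1)

image of 1: -1/2
image of cos x: -cos x
image of sin x: -sin x
the matrix is diagonal; its diagonal is (-1/2, -1, -1)
for a triangular matrix the eigenvalues are the diagonal entries, with algebraic multiplicity their repetition count


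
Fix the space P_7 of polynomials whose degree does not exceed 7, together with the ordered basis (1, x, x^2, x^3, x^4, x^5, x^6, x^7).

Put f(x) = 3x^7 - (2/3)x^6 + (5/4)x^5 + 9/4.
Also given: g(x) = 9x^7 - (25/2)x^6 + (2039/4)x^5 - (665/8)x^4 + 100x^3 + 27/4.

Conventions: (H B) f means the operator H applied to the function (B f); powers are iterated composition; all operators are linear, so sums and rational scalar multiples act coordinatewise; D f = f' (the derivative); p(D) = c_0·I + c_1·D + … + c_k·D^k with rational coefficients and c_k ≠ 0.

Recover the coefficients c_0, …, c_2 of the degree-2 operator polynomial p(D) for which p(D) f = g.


D^0 f = 3x^7 - (2/3)x^6 + (5/4)x^5 + 9/4
D^1 f = 21x^6 - 4x^5 + (25/4)x^4
D^2 f = 126x^5 - 20x^4 + 25x^3
matching coefficients of g against c_0 f + c_1 Df + … from the top degree down determines the c_i
solution: c_0 = 3, c_1 = -1/2, c_2 = 4

p(D) = 3·I − (1/2)·D + 4·D^2, i.e. c_0 = 3, c_1 = -1/2, c_2 = 4


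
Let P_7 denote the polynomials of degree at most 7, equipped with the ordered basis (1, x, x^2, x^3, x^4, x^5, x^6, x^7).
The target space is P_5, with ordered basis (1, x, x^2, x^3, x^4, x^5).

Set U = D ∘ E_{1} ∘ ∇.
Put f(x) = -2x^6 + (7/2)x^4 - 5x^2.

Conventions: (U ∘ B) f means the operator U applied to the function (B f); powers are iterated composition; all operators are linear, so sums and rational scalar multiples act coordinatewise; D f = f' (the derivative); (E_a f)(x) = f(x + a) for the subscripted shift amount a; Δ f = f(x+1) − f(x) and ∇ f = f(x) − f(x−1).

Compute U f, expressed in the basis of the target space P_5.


∇ f = -12x^5 + 30x^4 - 26x^3 + 9x^2 - 8x + 7/2
E_{1} ∇ f = -12x^5 - 30x^4 - 26x^3 - 9x^2 - 8x - 7/2
D E_{1} ∇ f = -60x^4 - 120x^3 - 78x^2 - 18x - 8

the image equals g(x) = -60x^4 - 120x^3 - 78x^2 - 18x - 8


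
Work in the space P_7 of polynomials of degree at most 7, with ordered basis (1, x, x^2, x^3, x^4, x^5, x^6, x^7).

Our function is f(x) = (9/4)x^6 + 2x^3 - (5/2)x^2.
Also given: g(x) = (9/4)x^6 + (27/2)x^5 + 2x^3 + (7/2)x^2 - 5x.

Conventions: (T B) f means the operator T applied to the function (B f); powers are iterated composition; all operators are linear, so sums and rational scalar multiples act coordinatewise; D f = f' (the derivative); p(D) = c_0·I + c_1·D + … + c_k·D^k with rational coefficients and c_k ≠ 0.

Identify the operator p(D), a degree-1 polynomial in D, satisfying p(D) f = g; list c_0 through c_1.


p(D) = I + D, i.e. c_0 = 1, c_1 = 1

D^0 f = (9/4)x^6 + 2x^3 - (5/2)x^2
D^1 f = (27/2)x^5 + 6x^2 - 5x
matching coefficients of g against c_0 f + c_1 Df + … from the top degree down determines the c_i
solution: c_0 = 1, c_1 = 1


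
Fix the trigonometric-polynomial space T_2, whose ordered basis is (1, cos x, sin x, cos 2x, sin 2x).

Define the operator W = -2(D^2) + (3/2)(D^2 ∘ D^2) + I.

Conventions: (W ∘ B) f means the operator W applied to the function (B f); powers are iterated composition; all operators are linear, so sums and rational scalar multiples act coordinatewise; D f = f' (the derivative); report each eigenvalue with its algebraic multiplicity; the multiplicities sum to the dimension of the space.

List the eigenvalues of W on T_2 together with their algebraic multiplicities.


λ = 1 (multiplicity 1), λ = 9/2 (multiplicity 2), λ = 33 (multiplicity 2)

image of 1: 1
image of cos x: (9/2)cos x
image of sin x: (9/2)sin x
image of cos 2x: 33cos 2x
image of sin 2x: 33sin 2x
the matrix is diagonal; its diagonal is (1, 9/2, 9/2, 33, 33)
for a triangular matrix the eigenvalues are the diagonal entries, with algebraic multiplicity their repetition count


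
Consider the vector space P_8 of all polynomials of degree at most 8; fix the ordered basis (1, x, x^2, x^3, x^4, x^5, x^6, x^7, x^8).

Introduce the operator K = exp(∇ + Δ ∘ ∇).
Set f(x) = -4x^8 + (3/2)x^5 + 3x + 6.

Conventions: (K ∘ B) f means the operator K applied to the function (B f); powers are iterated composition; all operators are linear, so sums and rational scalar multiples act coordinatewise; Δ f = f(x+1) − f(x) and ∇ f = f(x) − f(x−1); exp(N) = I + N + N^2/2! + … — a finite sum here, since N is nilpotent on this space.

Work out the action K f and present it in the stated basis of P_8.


the image equals g(x) = -4x^8 - 32x^7 - 224x^6 - (2237/2)x^5 - (8385/2)x^4 - 11618x^3 - 22661x^2 - (55897/2)x - 16473

order-1 term: -32x^7 - 112x^6 - 224x^5 - (545/2)x^4 - 209x^3 - 97x^2 - (49/2)x + 1/2
order-2 term: -112x^6 - 672x^5 - 1960x^4 - 3345x^3 - 3427x^2 - (3927/2)x - 971/2
order-3 term: -224x^5 - 1680x^4 - 5600x^3 - 10065x^2 - 9587x - 7653/2
order-4 term: -280x^4 - 2240x^3 - 7280x^2 - (22385/2)x - 6789
order-5 term: -224x^3 - 1680x^2 - 4480x - 8397/2
order-6 term: -112x^2 - 672x - 1064
order-7 term: -32x - 112
order-8 term: -4
the series for exp(∇ + Δ ∘ ∇) f terminates at order 8
exp(∇ + Δ ∘ ∇) f = -4x^8 - 32x^7 - 224x^6 - (2237/2)x^5 - (8385/2)x^4 - 11618x^3 - 22661x^2 - (55897/2)x - 16473


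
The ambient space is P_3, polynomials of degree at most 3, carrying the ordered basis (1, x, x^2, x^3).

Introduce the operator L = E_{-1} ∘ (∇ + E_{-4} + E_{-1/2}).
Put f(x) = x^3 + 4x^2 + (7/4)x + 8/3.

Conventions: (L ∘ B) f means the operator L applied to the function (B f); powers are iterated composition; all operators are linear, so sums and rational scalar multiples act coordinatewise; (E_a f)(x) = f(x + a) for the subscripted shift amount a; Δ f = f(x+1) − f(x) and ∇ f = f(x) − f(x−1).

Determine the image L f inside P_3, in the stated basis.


g(x) = 2x^3 - (17/2)x^2 + (129/4)x - 86/3

∇ f = 3x^2 + 5x - 5/4
E_{-4} f = x^3 - 8x^2 + (71/4)x - 13/3
E_{-1/2} f = x^3 + (5/2)x^2 - (3/2)x + 8/3
(∇ + E_{-4} + E_{-1/2}) f = 2x^3 - (5/2)x^2 + (85/4)x - 35/12
E_{-1} (∇ + E_{-4} + E_{-1/2}) f = 2x^3 - (17/2)x^2 + (129/4)x - 86/3


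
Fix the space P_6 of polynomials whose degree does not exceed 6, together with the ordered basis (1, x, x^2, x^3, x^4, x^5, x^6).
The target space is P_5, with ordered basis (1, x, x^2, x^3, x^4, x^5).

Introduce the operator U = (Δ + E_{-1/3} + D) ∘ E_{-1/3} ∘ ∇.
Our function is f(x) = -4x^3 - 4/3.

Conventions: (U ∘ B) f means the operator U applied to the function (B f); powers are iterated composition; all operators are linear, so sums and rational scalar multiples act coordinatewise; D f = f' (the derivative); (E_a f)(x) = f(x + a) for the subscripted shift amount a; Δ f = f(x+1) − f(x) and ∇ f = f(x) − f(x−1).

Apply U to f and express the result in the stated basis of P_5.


∇ f = -12x^2 + 12x - 4
E_{-1/3} ∇ f = -12x^2 + 20x - 28/3
Δ E_{-1/3} ∇ f = -24x + 8
E_{-1/3} E_{-1/3} ∇ f = -12x^2 + 28x - 52/3
D E_{-1/3} ∇ f = -24x + 20
(Δ + E_{-1/3} + D) E_{-1/3} ∇ f = -12x^2 - 20x + 32/3

g(x) = -12x^2 - 20x + 32/3


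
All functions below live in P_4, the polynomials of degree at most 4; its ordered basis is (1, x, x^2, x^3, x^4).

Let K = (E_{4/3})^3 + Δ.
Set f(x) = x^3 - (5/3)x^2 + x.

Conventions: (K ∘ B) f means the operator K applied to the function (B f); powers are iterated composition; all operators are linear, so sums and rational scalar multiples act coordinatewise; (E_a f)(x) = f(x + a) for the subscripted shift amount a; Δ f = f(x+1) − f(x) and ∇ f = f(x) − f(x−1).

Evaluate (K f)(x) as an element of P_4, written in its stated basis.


the image equals g(x) = x^3 + (40/3)x^2 + (106/3)x + 125/3

E_{4/3} f = x^3 + (7/3)x^2 + (17/9)x + 20/27
E_{4/3} E_{4/3} f = x^3 + (19/3)x^2 + (121/9)x + 88/9
E_{4/3} E_{4/3} E_{4/3} f = x^3 + (31/3)x^2 + (107/3)x + 124/3
Δ f = 3x^2 - (1/3)x + 1/3
((E_{4/3})^3 + Δ) f = x^3 + (40/3)x^2 + (106/3)x + 125/3


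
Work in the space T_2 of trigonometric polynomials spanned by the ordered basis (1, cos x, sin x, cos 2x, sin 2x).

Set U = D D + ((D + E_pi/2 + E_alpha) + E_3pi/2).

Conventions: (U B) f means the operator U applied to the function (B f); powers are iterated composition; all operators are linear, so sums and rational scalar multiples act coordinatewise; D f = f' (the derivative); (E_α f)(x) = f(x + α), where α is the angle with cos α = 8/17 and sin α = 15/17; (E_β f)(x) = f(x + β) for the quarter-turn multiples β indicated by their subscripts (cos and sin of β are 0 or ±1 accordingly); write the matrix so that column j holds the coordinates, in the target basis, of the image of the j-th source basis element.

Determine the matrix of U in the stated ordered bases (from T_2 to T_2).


the matrix is [[3, 0, 0, 0, 0]; [0, -9/17, 32/17, 0, 0]; [0, -32/17, -9/17, 0, 0]; [0, 0, 0, -1895/289, 818/289]; [0, 0, 0, -818/289, -1895/289]] (rows listed top to bottom)

image of 1: 3
image of cos x: -(9/17)cos x - (32/17)sin x
image of sin x: (32/17)cos x - (9/17)sin x
image of cos 2x: -(1895/289)cos 2x - (818/289)sin 2x
image of sin 2x: (818/289)cos 2x - (1895/289)sin 2x
each image's coordinates form column j of the matrix


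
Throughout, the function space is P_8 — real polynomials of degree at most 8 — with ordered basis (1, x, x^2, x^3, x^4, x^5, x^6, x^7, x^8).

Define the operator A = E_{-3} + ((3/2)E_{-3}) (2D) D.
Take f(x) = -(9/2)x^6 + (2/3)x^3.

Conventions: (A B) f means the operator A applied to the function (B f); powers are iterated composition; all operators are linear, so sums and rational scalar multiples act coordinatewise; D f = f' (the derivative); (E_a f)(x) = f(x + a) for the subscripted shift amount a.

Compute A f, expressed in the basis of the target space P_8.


E_{-3} f = -(9/2)x^6 + 81x^5 - (1215/2)x^4 + (7292/3)x^3 - (10947/2)x^2 + 6579x - 6597/2
D f = -27x^5 + 2x^2
D D f = -135x^4 + 4x
(2D) D f = -270x^4 + 8x
E_{-3} (2D) D f = -270x^4 + 3240x^3 - 14580x^2 + 29168x - 21894
((3/2)E_{-3}) (2D) D f = -405x^4 + 4860x^3 - 21870x^2 + 43752x - 32841
(E_{-3} + ((3/2)E_{-3}) (2D) D) f = -(9/2)x^6 + 81x^5 - (2025/2)x^4 + (21872/3)x^3 - (54687/2)x^2 + 50331x - 72279/2

the result is g(x) = -(9/2)x^6 + 81x^5 - (2025/2)x^4 + (21872/3)x^3 - (54687/2)x^2 + 50331x - 72279/2


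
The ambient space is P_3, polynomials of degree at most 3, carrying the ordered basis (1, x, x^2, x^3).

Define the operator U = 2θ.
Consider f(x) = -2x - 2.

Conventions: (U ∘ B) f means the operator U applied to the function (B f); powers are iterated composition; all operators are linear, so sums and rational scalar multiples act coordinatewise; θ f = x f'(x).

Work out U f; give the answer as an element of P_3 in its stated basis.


g(x) = -4x

θ f = -2x
(2θ) f = -4x


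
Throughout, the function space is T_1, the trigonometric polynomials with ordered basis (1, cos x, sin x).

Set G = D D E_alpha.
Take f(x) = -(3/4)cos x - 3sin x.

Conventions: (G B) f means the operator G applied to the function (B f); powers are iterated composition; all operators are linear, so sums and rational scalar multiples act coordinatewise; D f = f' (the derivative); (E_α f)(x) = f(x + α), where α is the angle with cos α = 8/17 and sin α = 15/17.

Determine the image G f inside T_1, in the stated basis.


E_alpha f = -3cos x - (3/4)sin x
D E_alpha f = -(3/4)cos x + 3sin x
D D E_alpha f = 3cos x + (3/4)sin x

the image equals g(x) = 3cos x + (3/4)sin x


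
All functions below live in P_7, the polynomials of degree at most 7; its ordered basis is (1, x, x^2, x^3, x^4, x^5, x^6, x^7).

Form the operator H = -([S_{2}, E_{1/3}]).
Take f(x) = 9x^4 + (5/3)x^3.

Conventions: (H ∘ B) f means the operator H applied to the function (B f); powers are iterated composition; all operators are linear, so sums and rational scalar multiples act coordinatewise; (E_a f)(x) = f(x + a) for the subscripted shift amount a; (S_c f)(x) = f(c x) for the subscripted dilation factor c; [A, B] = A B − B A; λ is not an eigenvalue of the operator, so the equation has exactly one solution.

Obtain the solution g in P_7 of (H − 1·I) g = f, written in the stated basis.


write g with unknown coordinates in the stated basis and equate coefficients in (H − 1·I) g = f
solving from the highest basis element down gives g = -9x^4 - (293/3)x^3 - (1388/3)x^2 - (7478/9)x - 37112/81
check: H g = -96x^3 - (1388/3)x^2 - (7478/9)x - 37112/81
so H g − 1·g = 9x^4 + (5/3)x^3 = f ✓

the result is g(x) = -9x^4 - (293/3)x^3 - (1388/3)x^2 - (7478/9)x - 37112/81


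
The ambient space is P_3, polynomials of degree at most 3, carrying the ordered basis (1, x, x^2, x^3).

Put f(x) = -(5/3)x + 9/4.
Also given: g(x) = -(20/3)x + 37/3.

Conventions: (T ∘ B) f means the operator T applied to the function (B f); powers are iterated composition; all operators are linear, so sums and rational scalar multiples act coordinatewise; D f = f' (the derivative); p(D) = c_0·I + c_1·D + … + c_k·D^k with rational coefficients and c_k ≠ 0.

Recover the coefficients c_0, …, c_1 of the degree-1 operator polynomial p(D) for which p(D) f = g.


c_0 = 4, c_1 = -2

D^0 f = -(5/3)x + 9/4
D^1 f = -5/3
matching coefficients of g against c_0 f + c_1 Df + … from the top degree down determines the c_i
solution: c_0 = 4, c_1 = -2


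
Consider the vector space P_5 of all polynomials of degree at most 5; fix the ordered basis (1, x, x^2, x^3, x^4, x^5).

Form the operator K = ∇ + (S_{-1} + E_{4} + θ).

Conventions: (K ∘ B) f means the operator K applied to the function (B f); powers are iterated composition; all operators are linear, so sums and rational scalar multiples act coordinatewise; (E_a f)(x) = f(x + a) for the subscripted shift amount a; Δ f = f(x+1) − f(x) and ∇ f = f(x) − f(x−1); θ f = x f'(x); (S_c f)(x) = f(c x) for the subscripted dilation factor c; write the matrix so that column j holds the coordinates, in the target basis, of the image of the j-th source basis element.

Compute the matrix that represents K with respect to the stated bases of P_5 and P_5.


image of 1: 2
image of x: x + 5
image of x^2: 4x^2 + 10x + 15
image of x^3: 3x^3 + 15x^2 + 45x + 65
image of x^4: 6x^4 + 20x^3 + 90x^2 + 260x + 255
image of x^5: 5x^5 + 25x^4 + 150x^3 + 650x^2 + 1275x + 1025
each image's coordinates form column j of the matrix

the matrix is [[2, 5, 15, 65, 255, 1025]; [0, 1, 10, 45, 260, 1275]; [0, 0, 4, 15, 90, 650]; [0, 0, 0, 3, 20, 150]; [0, 0, 0, 0, 6, 25]; [0, 0, 0, 0, 0, 5]] (rows listed top to bottom)


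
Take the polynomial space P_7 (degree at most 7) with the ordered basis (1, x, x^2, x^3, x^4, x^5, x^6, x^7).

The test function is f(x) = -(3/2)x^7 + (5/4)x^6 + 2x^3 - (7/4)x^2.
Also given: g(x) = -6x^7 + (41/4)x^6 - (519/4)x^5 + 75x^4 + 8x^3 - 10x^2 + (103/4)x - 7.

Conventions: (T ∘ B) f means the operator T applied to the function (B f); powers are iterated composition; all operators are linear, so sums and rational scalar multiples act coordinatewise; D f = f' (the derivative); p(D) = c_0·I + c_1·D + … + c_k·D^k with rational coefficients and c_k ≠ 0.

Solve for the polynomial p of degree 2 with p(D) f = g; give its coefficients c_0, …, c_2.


c_0 = 4, c_1 = -1/2, c_2 = 2

D^0 f = -(3/2)x^7 + (5/4)x^6 + 2x^3 - (7/4)x^2
D^1 f = -(21/2)x^6 + (15/2)x^5 + 6x^2 - (7/2)x
D^2 f = -63x^5 + (75/2)x^4 + 12x - 7/2
matching coefficients of g against c_0 f + c_1 Df + … from the top degree down determines the c_i
solution: c_0 = 4, c_1 = -1/2, c_2 = 2


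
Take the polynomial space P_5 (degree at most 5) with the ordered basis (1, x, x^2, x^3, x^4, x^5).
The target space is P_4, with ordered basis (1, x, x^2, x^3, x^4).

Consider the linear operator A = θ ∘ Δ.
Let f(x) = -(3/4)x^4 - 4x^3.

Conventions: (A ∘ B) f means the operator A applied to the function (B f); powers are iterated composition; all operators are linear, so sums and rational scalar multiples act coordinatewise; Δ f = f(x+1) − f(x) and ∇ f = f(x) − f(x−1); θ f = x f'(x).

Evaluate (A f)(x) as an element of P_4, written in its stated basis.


the image equals g(x) = -9x^3 - 33x^2 - 15x

Δ f = -3x^3 - (33/2)x^2 - 15x - 19/4
θ Δ f = -9x^3 - 33x^2 - 15x


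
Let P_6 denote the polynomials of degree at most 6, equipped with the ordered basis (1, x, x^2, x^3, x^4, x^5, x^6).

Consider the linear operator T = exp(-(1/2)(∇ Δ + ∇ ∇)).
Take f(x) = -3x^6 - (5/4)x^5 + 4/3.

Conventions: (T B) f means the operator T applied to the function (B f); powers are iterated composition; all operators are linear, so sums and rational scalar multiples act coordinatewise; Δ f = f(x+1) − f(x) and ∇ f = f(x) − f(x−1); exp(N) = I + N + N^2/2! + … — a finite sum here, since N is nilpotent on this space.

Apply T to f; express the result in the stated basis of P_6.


order-1 term: 90x^4 - 155x^3 + (645/2)x^2 - 220x + 309/4
order-2 term: -540x^2 + 1005x - 915
order-3 term: 360
the series for exp(-(1/2)(∇ Δ + ∇ ∇)) f terminates at order 3
exp(-(1/2)(∇ Δ + ∇ ∇)) f = -3x^6 - (5/4)x^5 + 90x^4 - 155x^3 - (435/2)x^2 + 785x - 5717/12

g(x) = -3x^6 - (5/4)x^5 + 90x^4 - 155x^3 - (435/2)x^2 + 785x - 5717/12


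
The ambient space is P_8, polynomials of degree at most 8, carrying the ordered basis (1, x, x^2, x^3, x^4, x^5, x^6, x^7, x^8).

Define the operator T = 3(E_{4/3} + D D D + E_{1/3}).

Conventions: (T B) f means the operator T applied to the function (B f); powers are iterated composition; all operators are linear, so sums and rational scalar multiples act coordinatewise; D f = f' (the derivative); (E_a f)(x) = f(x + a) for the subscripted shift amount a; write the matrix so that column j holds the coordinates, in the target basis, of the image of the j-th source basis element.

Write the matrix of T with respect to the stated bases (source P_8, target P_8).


the matrix is [[6, 5, 17/3, 227/9, 257/27, 1025/81, 4097/243, 16385/729, 65537/2187]; [0, 6, 10, 17, 908/9, 1285/27, 2050/27, 28679/243, 131080/729]; [0, 0, 6, 15, 34, 2270/9, 1285/9, 7175/27, 114716/243]; [0, 0, 0, 6, 20, 170/3, 4540/9, 8995/27, 57400/81]; [0, 0, 0, 0, 6, 25, 85, 7945/9, 17990/27]; [0, 0, 0, 0, 0, 6, 30, 119, 12712/9]; [0, 0, 0, 0, 0, 0, 6, 35, 476/3]; [0, 0, 0, 0, 0, 0, 0, 6, 40]; [0, 0, 0, 0, 0, 0, 0, 0, 6]] (rows listed top to bottom)

image of 1: 6
image of x: 6x + 5
image of x^2: 6x^2 + 10x + 17/3
image of x^3: 6x^3 + 15x^2 + 17x + 227/9
image of x^4: 6x^4 + 20x^3 + 34x^2 + (908/9)x + 257/27
image of x^5: 6x^5 + 25x^4 + (170/3)x^3 + (2270/9)x^2 + (1285/27)x + 1025/81
image of x^6: 6x^6 + 30x^5 + 85x^4 + (4540/9)x^3 + (1285/9)x^2 + (2050/27)x + 4097/243
image of x^7: 6x^7 + 35x^6 + 119x^5 + (7945/9)x^4 + (8995/27)x^3 + (7175/27)x^2 + (28679/243)x + 16385/729
image of x^8: 6x^8 + 40x^7 + (476/3)x^6 + (12712/9)x^5 + (17990/27)x^4 + (57400/81)x^3 + (114716/243)x^2 + (131080/729)x + 65537/2187
each image's coordinates form column j of the matrix


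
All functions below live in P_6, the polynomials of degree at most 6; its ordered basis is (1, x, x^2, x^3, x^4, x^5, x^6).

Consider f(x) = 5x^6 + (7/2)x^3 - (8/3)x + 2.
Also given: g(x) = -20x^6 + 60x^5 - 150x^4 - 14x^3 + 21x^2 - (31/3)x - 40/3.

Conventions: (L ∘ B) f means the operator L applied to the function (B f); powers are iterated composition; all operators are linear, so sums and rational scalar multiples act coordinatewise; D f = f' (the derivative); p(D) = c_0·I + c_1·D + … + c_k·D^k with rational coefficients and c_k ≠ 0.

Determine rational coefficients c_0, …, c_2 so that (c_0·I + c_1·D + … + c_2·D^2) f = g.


D^0 f = 5x^6 + (7/2)x^3 - (8/3)x + 2
D^1 f = 30x^5 + (21/2)x^2 - 8/3
D^2 f = 150x^4 + 21x
matching coefficients of g against c_0 f + c_1 Df + … from the top degree down determines the c_i
solution: c_0 = -4, c_1 = 2, c_2 = -1

c_0 = -4, c_1 = 2, c_2 = -1


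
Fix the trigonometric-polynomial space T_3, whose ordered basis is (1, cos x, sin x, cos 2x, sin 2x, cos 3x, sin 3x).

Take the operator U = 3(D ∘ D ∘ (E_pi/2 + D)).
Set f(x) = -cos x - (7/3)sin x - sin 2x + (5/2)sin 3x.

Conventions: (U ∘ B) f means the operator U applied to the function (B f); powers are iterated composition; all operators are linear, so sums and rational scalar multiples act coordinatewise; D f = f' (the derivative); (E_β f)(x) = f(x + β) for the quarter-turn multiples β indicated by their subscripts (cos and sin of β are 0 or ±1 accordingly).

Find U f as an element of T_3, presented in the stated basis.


the result is g(x) = 14cos x - 6sin x + 24cos 2x - 12sin 2x - 135cos 3x

E_pi/2 f = -(7/3)cos x + sin x + sin 2x - (5/2)cos 3x
D f = -(7/3)cos x + sin x - 2cos 2x + (15/2)cos 3x
(E_pi/2 + D) f = -(14/3)cos x + 2sin x - 2cos 2x + sin 2x + 5cos 3x
D (E_pi/2 + D) f = 2cos x + (14/3)sin x + 2cos 2x + 4sin 2x - 15sin 3x
D D (E_pi/2 + D) f = (14/3)cos x - 2sin x + 8cos 2x - 4sin 2x - 45cos 3x
(3(D ∘ D ∘ (E_pi/2 + D))) f = 14cos x - 6sin x + 24cos 2x - 12sin 2x - 135cos 3x


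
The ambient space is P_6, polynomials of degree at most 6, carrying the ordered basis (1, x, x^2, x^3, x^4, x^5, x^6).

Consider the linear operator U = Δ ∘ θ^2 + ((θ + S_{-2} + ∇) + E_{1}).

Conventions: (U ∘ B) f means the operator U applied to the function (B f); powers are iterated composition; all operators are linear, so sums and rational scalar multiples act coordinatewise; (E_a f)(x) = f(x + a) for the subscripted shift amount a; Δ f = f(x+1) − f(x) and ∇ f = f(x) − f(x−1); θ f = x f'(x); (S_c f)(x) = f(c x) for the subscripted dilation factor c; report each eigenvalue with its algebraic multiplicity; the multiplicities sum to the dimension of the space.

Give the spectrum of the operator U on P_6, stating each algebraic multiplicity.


λ = -26 (multiplicity 1), λ = -4 (multiplicity 1), λ = 0 (multiplicity 1), λ = 2 (multiplicity 1), λ = 7 (multiplicity 1), λ = 21 (multiplicity 1), λ = 71 (multiplicity 1)

image of 1: 2
image of x: 3
image of x^2: 7x^2 + 12x + 4
image of x^3: -4x^3 + 33x^2 + 27x + 11
image of x^4: 21x^4 + 72x^3 + 96x^2 + 72x + 16
image of x^5: -26x^5 + 135x^4 + 250x^3 + 270x^2 + 125x + 27
image of x^6: 71x^6 + 228x^5 + 540x^4 + 760x^3 + 540x^2 + 228x + 36
the matrix is upper triangular; its diagonal is (2, 0, 7, -4, 21, -26, 71)
for a triangular matrix the eigenvalues are the diagonal entries, with algebraic multiplicity their repetition count


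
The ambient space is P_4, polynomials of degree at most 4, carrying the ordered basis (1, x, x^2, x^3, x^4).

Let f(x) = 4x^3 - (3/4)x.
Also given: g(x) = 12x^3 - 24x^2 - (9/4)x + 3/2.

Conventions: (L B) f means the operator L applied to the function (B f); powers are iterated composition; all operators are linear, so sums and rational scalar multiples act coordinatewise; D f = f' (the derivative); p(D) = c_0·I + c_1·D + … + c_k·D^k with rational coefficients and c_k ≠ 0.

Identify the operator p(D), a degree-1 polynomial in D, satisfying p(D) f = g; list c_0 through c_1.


p(D) = 3·I − 2·D, i.e. c_0 = 3, c_1 = -2

D^0 f = 4x^3 - (3/4)x
D^1 f = 12x^2 - 3/4
matching coefficients of g against c_0 f + c_1 Df + … from the top degree down determines the c_i
solution: c_0 = 3, c_1 = -2


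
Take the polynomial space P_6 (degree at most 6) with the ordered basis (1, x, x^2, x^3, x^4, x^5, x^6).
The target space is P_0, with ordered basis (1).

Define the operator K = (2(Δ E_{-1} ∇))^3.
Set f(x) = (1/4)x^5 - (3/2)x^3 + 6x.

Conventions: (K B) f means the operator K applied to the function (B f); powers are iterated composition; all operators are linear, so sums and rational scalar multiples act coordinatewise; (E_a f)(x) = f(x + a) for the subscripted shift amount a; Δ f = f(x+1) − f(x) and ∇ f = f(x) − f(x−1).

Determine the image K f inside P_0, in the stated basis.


g(x) = 0

∇ f = (5/4)x^4 - (5/2)x^3 - 2x^2 + (13/4)x + 19/4
E_{-1} ∇ f = (5/4)x^4 - (15/2)x^3 + 13x^2 - (21/4)x + 13/4
Δ E_{-1} ∇ f = 5x^3 - 15x^2 + (17/2)x + 3/2
(2(Δ E_{-1} ∇)) f = 10x^3 - 30x^2 + 17x + 3
∇ (2(Δ E_{-1} ∇)) f = 30x^2 - 90x + 57
E_{-1} ∇ (2(Δ E_{-1} ∇)) f = 30x^2 - 150x + 177
Δ E_{-1} ∇ (2(Δ E_{-1} ∇)) f = 60x - 120
(2(Δ E_{-1} ∇)) (2(Δ E_{-1} ∇)) f = 120x - 240
∇ (2(Δ E_{-1} ∇)) (2(Δ E_{-1} ∇)) f = 120
E_{-1} ∇ (2(Δ E_{-1} ∇)) (2(Δ E_{-1} ∇)) f = 120
Δ E_{-1} ∇ (2(Δ E_{-1} ∇)) (2(Δ E_{-1} ∇)) f = 0
(2(Δ E_{-1} ∇)) (2(Δ E_{-1} ∇)) (2(Δ E_{-1} ∇)) f = 0


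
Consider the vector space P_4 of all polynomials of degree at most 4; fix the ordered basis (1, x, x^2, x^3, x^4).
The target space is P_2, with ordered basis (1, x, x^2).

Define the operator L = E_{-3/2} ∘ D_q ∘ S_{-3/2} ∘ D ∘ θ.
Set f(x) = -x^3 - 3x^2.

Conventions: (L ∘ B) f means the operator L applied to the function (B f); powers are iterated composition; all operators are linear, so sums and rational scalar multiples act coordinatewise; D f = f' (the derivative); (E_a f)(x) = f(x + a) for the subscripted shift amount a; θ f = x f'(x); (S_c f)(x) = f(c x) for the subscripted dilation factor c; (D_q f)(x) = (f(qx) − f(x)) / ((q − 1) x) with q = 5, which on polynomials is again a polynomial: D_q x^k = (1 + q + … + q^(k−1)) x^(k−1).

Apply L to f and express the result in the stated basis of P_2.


θ f = -3x^3 - 6x^2
D θ f = -9x^2 - 12x
S_{-3/2} D θ f = -(81/4)x^2 + 18x
D_q (S_{-3/2} ∘ D ∘ θ) f = -(243/2)x + 18
E_{-3/2} D_q (S_{-3/2} ∘ D ∘ θ) f = -(243/2)x + 801/4

the image equals g(x) = -(243/2)x + 801/4


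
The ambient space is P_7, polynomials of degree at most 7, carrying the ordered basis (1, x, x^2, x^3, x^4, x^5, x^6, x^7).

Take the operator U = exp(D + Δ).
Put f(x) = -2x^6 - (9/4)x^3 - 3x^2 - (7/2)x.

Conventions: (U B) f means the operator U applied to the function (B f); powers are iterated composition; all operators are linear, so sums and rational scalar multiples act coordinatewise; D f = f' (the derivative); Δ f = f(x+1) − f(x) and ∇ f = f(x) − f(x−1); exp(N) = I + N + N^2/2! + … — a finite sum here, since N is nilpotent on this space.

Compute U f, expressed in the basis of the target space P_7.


the image equals g(x) = -2x^6 - 24x^5 - 150x^4 - (2409/4)x^3 - (3153/2)x^2 - (9941/4)x - 7239/4

order-1 term: -24x^5 - 30x^4 - 40x^3 - (87/2)x^2 - (123/4)x - 57/4
order-2 term: -120x^4 - 240x^3 - 330x^2 - 267x - 199/2
order-3 term: -320x^3 - 720x^2 - 840x - 408
order-4 term: -480x^2 - 960x - 680
order-5 term: -384x - 480
order-6 term: -128
the series for exp(D + Δ) f terminates at order 6
exp(D + Δ) f = -2x^6 - 24x^5 - 150x^4 - (2409/4)x^3 - (3153/2)x^2 - (9941/4)x - 7239/4


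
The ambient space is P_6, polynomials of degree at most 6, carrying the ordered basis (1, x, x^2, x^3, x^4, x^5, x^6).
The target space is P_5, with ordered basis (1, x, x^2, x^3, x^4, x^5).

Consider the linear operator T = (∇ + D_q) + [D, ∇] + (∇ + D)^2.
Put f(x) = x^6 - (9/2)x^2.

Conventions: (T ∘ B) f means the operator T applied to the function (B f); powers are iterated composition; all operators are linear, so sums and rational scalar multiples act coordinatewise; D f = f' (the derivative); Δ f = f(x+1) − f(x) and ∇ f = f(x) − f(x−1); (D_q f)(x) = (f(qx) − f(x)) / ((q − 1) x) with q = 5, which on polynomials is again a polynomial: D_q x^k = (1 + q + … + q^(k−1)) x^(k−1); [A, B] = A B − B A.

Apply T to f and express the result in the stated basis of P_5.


the result is g(x) = 3912x^5 + 105x^4 - 220x^3 + 315x^2 - 270x + 83/2

∇ f = 6x^5 - 15x^4 + 20x^3 - 15x^2 - 3x + 7/2
D_q f = 3906x^5 - 27x
(∇ + D_q) f = 3912x^5 - 15x^4 + 20x^3 - 15x^2 - 30x + 7/2
∇ f = 6x^5 - 15x^4 + 20x^3 - 15x^2 - 3x + 7/2
D ∇ f = 30x^4 - 60x^3 + 60x^2 - 30x - 3
D f = 6x^5 - 9x
∇ D f = 30x^4 - 60x^3 + 60x^2 - 30x - 3
[D, ∇] f = 0
∇ f = 6x^5 - 15x^4 + 20x^3 - 15x^2 - 3x + 7/2
D f = 6x^5 - 9x
(∇ + D) f = 12x^5 - 15x^4 + 20x^3 - 15x^2 - 12x + 7/2
∇ (∇ + D) f = 60x^4 - 180x^3 + 270x^2 - 210x + 50
D (∇ + D) f = 60x^4 - 60x^3 + 60x^2 - 30x - 12
(∇ + D) (∇ + D) f = 120x^4 - 240x^3 + 330x^2 - 240x + 38
((∇ + D_q) + [D, ∇] + (∇ + D)^2) f = 3912x^5 + 105x^4 - 220x^3 + 315x^2 - 270x + 83/2


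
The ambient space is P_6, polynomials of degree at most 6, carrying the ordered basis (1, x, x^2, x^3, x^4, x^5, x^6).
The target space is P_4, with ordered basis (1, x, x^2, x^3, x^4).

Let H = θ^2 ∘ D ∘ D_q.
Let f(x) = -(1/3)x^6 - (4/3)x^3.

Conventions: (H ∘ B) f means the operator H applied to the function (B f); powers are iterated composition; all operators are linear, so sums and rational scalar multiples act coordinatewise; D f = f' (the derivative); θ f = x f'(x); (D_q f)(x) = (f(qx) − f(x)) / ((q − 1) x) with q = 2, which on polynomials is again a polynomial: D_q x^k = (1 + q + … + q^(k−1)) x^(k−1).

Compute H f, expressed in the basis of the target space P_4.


D_q f = -21x^5 - (28/3)x^2
D D_q f = -105x^4 - (56/3)x
θ (D ∘ D_q) f = -420x^4 - (56/3)x
θ θ (D ∘ D_q) f = -1680x^4 - (56/3)x

g(x) = -1680x^4 - (56/3)x


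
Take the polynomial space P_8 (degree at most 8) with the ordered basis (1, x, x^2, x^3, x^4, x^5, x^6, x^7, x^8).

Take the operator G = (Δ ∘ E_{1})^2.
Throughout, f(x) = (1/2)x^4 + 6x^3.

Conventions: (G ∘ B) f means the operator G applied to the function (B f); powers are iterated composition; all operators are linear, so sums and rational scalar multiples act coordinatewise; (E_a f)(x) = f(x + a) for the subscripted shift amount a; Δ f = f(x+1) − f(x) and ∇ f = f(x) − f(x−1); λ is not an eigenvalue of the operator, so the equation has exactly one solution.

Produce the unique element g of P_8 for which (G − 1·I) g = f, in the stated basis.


the image equals g(x) = -(1/2)x^4 - 6x^3 - 6x^2 - 72x - 175

write g with unknown coordinates in the stated basis and equate coefficients in (G − 1·I) g = f
solving from the highest basis element down gives g = -(1/2)x^4 - 6x^3 - 6x^2 - 72x - 175
check: G g = -6x^2 - 72x - 175
so G g − 1·g = (1/2)x^4 + 6x^3 = f ✓


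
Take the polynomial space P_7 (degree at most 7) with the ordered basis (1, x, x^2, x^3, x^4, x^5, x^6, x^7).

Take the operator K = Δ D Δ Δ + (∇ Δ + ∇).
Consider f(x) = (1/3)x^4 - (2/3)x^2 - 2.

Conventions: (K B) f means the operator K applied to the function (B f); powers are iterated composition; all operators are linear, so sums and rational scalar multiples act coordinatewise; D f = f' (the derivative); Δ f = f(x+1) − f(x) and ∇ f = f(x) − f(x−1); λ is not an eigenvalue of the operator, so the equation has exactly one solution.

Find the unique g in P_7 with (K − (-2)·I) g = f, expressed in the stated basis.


the result is g(x) = (1/6)x^4 - (1/3)x^3 - (1/3)x^2 + (1/2)x - 3

write g with unknown coordinates in the stated basis and equate coefficients in (K − (-2)·I) g = f
solving from the highest basis element down gives g = (1/6)x^4 - (1/3)x^3 - (1/3)x^2 + (1/2)x - 3
check: K g = (2/3)x^3 - x + 4
so K g − (-2)·g = (1/3)x^4 - (2/3)x^2 - 2 = f ✓


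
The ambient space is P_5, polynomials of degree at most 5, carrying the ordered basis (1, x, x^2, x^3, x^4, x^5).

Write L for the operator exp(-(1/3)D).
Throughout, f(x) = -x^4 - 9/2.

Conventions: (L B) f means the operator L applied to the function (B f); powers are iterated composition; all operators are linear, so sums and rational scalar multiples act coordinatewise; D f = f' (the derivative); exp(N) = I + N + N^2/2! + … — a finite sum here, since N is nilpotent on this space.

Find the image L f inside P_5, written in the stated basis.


order-1 term: (4/3)x^3
order-2 term: -(2/3)x^2
order-3 term: (4/27)x
order-4 term: -1/81
the series for exp(-(1/3)D) f terminates at order 4
exp(-(1/3)D) f = -x^4 + (4/3)x^3 - (2/3)x^2 + (4/27)x - 731/162

g(x) = -x^4 + (4/3)x^3 - (2/3)x^2 + (4/27)x - 731/162


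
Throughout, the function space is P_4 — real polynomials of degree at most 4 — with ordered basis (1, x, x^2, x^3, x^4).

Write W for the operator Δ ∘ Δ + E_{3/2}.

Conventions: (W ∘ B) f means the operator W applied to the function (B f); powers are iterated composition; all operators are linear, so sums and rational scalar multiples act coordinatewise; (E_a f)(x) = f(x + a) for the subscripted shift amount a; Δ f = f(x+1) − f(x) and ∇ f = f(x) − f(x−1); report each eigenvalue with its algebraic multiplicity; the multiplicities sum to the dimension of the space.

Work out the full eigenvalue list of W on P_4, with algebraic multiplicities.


λ = 1 (multiplicity 5)

image of 1: 1
image of x: x + 3/2
image of x^2: x^2 + 3x + 17/4
image of x^3: x^3 + (9/2)x^2 + (51/4)x + 75/8
image of x^4: x^4 + 6x^3 + (51/2)x^2 + (75/2)x + 305/16
the matrix is upper triangular; its diagonal is (1, 1, 1, 1, 1)
for a triangular matrix the eigenvalues are the diagonal entries, with algebraic multiplicity their repetition count


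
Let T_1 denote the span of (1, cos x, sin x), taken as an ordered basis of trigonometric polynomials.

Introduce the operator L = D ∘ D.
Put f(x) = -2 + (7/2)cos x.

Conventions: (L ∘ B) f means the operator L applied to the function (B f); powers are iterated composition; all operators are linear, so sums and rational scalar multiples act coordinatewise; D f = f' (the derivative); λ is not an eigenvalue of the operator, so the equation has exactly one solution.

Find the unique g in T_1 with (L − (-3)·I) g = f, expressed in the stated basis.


g(x) = -2/3 + (7/4)cos x

write g with unknown coordinates in the stated basis and equate coefficients in (L − (-3)·I) g = f
solving from the highest basis element down gives g = -2/3 + (7/4)cos x
check: L g = -(7/4)cos x
so L g − (-3)·g = -2 + (7/2)cos x = f ✓


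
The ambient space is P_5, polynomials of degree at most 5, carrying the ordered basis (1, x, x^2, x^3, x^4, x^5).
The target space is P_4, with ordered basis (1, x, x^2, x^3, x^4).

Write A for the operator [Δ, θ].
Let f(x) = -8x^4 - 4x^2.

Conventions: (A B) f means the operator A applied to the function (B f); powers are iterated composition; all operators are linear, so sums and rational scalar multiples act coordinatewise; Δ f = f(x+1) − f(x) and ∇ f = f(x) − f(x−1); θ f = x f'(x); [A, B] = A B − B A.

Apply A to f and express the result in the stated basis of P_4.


θ f = -32x^4 - 8x^2
Δ θ f = -128x^3 - 192x^2 - 144x - 40
Δ f = -32x^3 - 48x^2 - 40x - 12
θ Δ f = -96x^3 - 96x^2 - 40x
[Δ, θ] f = -32x^3 - 96x^2 - 104x - 40

g(x) = -32x^3 - 96x^2 - 104x - 40


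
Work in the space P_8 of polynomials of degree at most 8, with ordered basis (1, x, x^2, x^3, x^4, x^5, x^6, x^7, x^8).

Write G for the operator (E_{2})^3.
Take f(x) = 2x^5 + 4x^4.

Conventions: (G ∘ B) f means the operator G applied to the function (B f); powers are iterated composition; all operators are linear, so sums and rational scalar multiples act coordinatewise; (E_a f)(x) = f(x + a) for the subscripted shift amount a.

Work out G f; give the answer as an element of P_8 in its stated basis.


the result is g(x) = 2x^5 + 64x^4 + 816x^3 + 5184x^2 + 16416x + 20736

E_{2} f = 2x^5 + 24x^4 + 112x^3 + 256x^2 + 288x + 128
E_{2} E_{2} f = 2x^5 + 44x^4 + 384x^3 + 1664x^2 + 3584x + 3072
E_{2} E_{2} E_{2} f = 2x^5 + 64x^4 + 816x^3 + 5184x^2 + 16416x + 20736


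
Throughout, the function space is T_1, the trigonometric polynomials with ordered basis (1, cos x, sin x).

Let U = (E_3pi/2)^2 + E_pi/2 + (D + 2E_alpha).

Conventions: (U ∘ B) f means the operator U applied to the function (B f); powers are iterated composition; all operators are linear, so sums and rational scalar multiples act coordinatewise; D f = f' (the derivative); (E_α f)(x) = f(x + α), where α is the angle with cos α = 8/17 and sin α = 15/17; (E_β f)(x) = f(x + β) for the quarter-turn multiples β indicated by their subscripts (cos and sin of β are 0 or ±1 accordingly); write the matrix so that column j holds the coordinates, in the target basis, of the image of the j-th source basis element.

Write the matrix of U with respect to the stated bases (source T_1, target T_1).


image of 1: 4
image of cos x: -(1/17)cos x - (64/17)sin x
image of sin x: (64/17)cos x - (1/17)sin x
each image's coordinates form column j of the matrix

the matrix is [[4, 0, 0]; [0, -1/17, 64/17]; [0, -64/17, -1/17]] (rows listed top to bottom)


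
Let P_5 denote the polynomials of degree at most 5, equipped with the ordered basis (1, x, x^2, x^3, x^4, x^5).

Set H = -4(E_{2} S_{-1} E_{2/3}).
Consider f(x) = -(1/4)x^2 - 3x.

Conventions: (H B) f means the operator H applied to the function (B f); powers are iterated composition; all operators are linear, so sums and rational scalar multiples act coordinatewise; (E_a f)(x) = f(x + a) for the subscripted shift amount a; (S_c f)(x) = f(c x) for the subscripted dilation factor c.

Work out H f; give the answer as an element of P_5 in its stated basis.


E_{2/3} f = -(1/4)x^2 - (10/3)x - 19/9
S_{-1} E_{2/3} f = -(1/4)x^2 + (10/3)x - 19/9
E_{2} S_{-1} E_{2/3} f = -(1/4)x^2 + (7/3)x + 32/9
(-4(E_{2} S_{-1} E_{2/3})) f = x^2 - (28/3)x - 128/9

g(x) = x^2 - (28/3)x - 128/9


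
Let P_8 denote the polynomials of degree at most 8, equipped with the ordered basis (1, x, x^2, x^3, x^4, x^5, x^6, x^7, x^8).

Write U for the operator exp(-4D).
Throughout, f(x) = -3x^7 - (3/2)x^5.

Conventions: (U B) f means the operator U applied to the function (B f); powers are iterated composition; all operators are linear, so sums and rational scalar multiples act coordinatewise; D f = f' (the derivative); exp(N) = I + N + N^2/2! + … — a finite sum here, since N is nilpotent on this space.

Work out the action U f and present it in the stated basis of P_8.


g(x) = -3x^7 + 84x^6 - (2019/2)x^5 + 6750x^4 - 27120x^3 + 65472x^2 - 87936x + 50688

order-1 term: 84x^6 + 30x^4
order-2 term: -1008x^5 - 240x^3
order-3 term: 6720x^4 + 960x^2
order-4 term: -26880x^3 - 1920x
order-5 term: 64512x^2 + 1536
order-6 term: -86016x
order-7 term: 49152
the series for exp(-4D) f terminates at order 7
exp(-4D) f = -3x^7 + 84x^6 - (2019/2)x^5 + 6750x^4 - 27120x^3 + 65472x^2 - 87936x + 50688
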